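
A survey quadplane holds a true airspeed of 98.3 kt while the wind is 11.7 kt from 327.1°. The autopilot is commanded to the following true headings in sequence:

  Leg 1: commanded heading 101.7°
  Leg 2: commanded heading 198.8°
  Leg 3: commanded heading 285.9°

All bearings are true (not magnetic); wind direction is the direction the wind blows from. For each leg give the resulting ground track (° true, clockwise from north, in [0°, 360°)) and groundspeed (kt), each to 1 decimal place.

Leg 1: track=106.2°, groundspeed=106.8 kt
Leg 2: track=193.8°, groundspeed=106.0 kt
Leg 3: track=281.0°, groundspeed=89.8 kt

Leg 1: heading 101.7°; drift +4.5° → track 106.2°, groundspeed 106.8 kt
Leg 2: heading 198.8°; drift -5.0° → track 193.8°, groundspeed 106.0 kt
Leg 3: heading 285.9°; drift -4.9° → track 281.0°, groundspeed 89.8 kt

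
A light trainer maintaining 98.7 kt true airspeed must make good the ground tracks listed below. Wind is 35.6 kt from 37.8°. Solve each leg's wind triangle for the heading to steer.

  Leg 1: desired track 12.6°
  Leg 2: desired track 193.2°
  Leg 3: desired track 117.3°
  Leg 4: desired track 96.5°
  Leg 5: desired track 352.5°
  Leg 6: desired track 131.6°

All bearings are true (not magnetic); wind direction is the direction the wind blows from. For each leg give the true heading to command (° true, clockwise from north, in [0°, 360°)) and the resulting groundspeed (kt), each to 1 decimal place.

Leg 1: heading=21.4°, groundspeed=65.3 kt
Leg 2: heading=184.6°, groundspeed=129.9 kt
Leg 3: heading=96.5°, groundspeed=85.8 kt
Leg 4: heading=78.5°, groundspeed=75.4 kt
Leg 5: heading=7.4°, groundspeed=70.4 kt
Leg 6: heading=110.5°, groundspeed=94.4 kt

Leg 1: desired track 12.6°; wind correction +8.8° → command heading 21.4°, groundspeed 65.3 kt
Leg 2: desired track 193.2°; wind correction -8.6° → command heading 184.6°, groundspeed 129.9 kt
Leg 3: desired track 117.3°; wind correction -20.8° → command heading 96.5°, groundspeed 85.8 kt
Leg 4: desired track 96.5°; wind correction -18.0° → command heading 78.5°, groundspeed 75.4 kt
Leg 5: desired track 352.5°; wind correction +14.9° → command heading 7.4°, groundspeed 70.4 kt
Leg 6: desired track 131.6°; wind correction -21.1° → command heading 110.5°, groundspeed 94.4 kt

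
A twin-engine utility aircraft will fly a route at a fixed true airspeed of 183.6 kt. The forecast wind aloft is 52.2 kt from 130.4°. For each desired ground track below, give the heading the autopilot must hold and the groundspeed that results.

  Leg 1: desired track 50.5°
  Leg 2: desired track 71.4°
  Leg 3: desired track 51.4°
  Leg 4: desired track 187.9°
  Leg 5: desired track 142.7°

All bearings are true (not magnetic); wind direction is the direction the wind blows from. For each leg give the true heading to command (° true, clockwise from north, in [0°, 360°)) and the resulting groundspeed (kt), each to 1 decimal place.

Leg 1: desired track 50.5°; wind correction +16.3° → command heading 66.8°, groundspeed 167.1 kt
Leg 2: desired track 71.4°; wind correction +14.1° → command heading 85.5°, groundspeed 151.2 kt
Leg 3: desired track 51.4°; wind correction +16.2° → command heading 67.6°, groundspeed 166.3 kt
Leg 4: desired track 187.9°; wind correction -13.9° → command heading 174.0°, groundspeed 150.2 kt
Leg 5: desired track 142.7°; wind correction -3.5° → command heading 139.2°, groundspeed 132.3 kt

Leg 1: heading=66.8°, groundspeed=167.1 kt
Leg 2: heading=85.5°, groundspeed=151.2 kt
Leg 3: heading=67.6°, groundspeed=166.3 kt
Leg 4: heading=174.0°, groundspeed=150.2 kt
Leg 5: heading=139.2°, groundspeed=132.3 kt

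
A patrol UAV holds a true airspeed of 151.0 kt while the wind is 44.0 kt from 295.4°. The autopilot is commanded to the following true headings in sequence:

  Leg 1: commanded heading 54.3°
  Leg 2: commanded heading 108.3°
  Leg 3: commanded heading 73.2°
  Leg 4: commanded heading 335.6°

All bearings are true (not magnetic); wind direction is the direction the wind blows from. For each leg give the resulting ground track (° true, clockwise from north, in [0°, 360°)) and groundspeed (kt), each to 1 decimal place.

Leg 1: heading 54.3°; drift +12.6° → track 66.9°, groundspeed 176.5 kt
Leg 2: heading 108.3°; drift +1.6° → track 109.9°, groundspeed 194.7 kt
Leg 3: heading 73.2°; drift +9.1° → track 82.3°, groundspeed 186.0 kt
Leg 4: heading 335.6°; drift +13.6° → track 349.2°, groundspeed 120.8 kt

Leg 1: track=66.9°, groundspeed=176.5 kt
Leg 2: track=109.9°, groundspeed=194.7 kt
Leg 3: track=82.3°, groundspeed=186.0 kt
Leg 4: track=349.2°, groundspeed=120.8 kt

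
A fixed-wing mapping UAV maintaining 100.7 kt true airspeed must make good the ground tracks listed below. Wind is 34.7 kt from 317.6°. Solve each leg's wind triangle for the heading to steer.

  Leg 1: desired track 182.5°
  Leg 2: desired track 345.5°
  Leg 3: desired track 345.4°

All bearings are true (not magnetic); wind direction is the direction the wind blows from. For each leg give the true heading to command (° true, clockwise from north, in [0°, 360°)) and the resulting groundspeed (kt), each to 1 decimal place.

Leg 1: desired track 182.5°; wind correction +14.1° → command heading 196.6°, groundspeed 122.3 kt
Leg 2: desired track 345.5°; wind correction -9.3° → command heading 336.2°, groundspeed 68.7 kt
Leg 3: desired track 345.4°; wind correction -9.2° → command heading 336.2°, groundspeed 68.7 kt

Leg 1: heading=196.6°, groundspeed=122.3 kt
Leg 2: heading=336.2°, groundspeed=68.7 kt
Leg 3: heading=336.2°, groundspeed=68.7 kt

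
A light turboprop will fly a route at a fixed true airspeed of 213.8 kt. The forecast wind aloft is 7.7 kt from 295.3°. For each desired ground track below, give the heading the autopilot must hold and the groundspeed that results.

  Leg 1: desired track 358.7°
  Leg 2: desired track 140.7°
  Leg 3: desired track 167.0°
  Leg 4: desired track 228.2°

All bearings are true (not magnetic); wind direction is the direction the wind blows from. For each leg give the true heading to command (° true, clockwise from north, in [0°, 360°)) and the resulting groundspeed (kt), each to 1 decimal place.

Leg 1: heading=356.9°, groundspeed=210.2 kt
Leg 2: heading=141.6°, groundspeed=220.7 kt
Leg 3: heading=168.6°, groundspeed=218.5 kt
Leg 4: heading=230.1°, groundspeed=210.7 kt

Leg 1: desired track 358.7°; wind correction -1.8° → command heading 356.9°, groundspeed 210.2 kt
Leg 2: desired track 140.7°; wind correction +0.9° → command heading 141.6°, groundspeed 220.7 kt
Leg 3: desired track 167.0°; wind correction +1.6° → command heading 168.6°, groundspeed 218.5 kt
Leg 4: desired track 228.2°; wind correction +1.9° → command heading 230.1°, groundspeed 210.7 kt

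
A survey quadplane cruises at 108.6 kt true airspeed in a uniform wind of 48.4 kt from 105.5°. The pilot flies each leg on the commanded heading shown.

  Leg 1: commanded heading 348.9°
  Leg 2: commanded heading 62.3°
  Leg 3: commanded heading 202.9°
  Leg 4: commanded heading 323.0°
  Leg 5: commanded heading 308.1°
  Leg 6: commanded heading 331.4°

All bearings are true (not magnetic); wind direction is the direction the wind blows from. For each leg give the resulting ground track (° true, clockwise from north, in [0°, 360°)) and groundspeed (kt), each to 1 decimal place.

Leg 1: heading 348.9°; drift -18.4° → track 330.5°, groundspeed 137.3 kt
Leg 2: heading 62.3°; drift -24.3° → track 38.0°, groundspeed 80.5 kt
Leg 3: heading 202.9°; drift +22.7° → track 225.6°, groundspeed 124.5 kt
Leg 4: heading 323.0°; drift -11.3° → track 311.7°, groundspeed 149.9 kt
Leg 5: heading 308.1°; drift -6.9° → track 301.2°, groundspeed 154.4 kt
Leg 6: heading 331.4°; drift -13.7° → track 317.7°, groundspeed 146.5 kt

Leg 1: track=330.5°, groundspeed=137.3 kt
Leg 2: track=38.0°, groundspeed=80.5 kt
Leg 3: track=225.6°, groundspeed=124.5 kt
Leg 4: track=311.7°, groundspeed=149.9 kt
Leg 5: track=301.2°, groundspeed=154.4 kt
Leg 6: track=317.7°, groundspeed=146.5 kt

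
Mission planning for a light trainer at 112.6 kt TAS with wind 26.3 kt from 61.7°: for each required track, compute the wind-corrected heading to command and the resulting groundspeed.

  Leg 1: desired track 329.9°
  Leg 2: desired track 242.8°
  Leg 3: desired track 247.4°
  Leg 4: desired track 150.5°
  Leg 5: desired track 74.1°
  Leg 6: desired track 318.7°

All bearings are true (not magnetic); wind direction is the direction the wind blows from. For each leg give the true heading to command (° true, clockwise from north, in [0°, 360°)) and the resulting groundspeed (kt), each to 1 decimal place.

Leg 1: heading=343.4°, groundspeed=110.3 kt
Leg 2: heading=243.1°, groundspeed=138.9 kt
Leg 3: heading=248.7°, groundspeed=138.7 kt
Leg 4: heading=137.0°, groundspeed=108.9 kt
Leg 5: heading=71.2°, groundspeed=86.8 kt
Leg 6: heading=331.9°, groundspeed=115.6 kt

Leg 1: desired track 329.9°; wind correction +13.5° → command heading 343.4°, groundspeed 110.3 kt
Leg 2: desired track 242.8°; wind correction +0.3° → command heading 243.1°, groundspeed 138.9 kt
Leg 3: desired track 247.4°; wind correction +1.3° → command heading 248.7°, groundspeed 138.7 kt
Leg 4: desired track 150.5°; wind correction -13.5° → command heading 137.0°, groundspeed 108.9 kt
Leg 5: desired track 74.1°; wind correction -2.9° → command heading 71.2°, groundspeed 86.8 kt
Leg 6: desired track 318.7°; wind correction +13.2° → command heading 331.9°, groundspeed 115.6 kt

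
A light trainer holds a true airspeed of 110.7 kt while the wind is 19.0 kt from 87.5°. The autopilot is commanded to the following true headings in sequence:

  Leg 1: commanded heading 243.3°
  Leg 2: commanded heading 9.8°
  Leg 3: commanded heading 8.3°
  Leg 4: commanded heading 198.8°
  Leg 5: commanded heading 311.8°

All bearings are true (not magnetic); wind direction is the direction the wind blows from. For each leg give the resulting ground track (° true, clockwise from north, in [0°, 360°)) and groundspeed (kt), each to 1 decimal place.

Leg 1: track=246.8°, groundspeed=128.3 kt
Leg 2: track=359.9°, groundspeed=108.3 kt
Leg 3: track=358.4°, groundspeed=108.8 kt
Leg 4: track=207.4°, groundspeed=118.9 kt
Leg 5: track=305.7°, groundspeed=125.0 kt

Leg 1: heading 243.3°; drift +3.5° → track 246.8°, groundspeed 128.3 kt
Leg 2: heading 9.8°; drift -9.9° → track 359.9°, groundspeed 108.3 kt
Leg 3: heading 8.3°; drift -9.9° → track 358.4°, groundspeed 108.8 kt
Leg 4: heading 198.8°; drift +8.6° → track 207.4°, groundspeed 118.9 kt
Leg 5: heading 311.8°; drift -6.1° → track 305.7°, groundspeed 125.0 kt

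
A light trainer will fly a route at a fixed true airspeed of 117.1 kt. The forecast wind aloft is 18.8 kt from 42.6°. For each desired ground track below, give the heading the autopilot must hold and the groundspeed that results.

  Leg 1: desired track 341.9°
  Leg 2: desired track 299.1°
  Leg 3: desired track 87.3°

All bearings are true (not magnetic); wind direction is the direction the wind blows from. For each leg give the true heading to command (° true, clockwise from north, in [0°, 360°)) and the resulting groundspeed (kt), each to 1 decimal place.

Leg 1: heading=349.9°, groundspeed=106.7 kt
Leg 2: heading=308.1°, groundspeed=120.1 kt
Leg 3: heading=80.8°, groundspeed=103.0 kt

Leg 1: desired track 341.9°; wind correction +8.0° → command heading 349.9°, groundspeed 106.7 kt
Leg 2: desired track 299.1°; wind correction +9.0° → command heading 308.1°, groundspeed 120.1 kt
Leg 3: desired track 87.3°; wind correction -6.5° → command heading 80.8°, groundspeed 103.0 kt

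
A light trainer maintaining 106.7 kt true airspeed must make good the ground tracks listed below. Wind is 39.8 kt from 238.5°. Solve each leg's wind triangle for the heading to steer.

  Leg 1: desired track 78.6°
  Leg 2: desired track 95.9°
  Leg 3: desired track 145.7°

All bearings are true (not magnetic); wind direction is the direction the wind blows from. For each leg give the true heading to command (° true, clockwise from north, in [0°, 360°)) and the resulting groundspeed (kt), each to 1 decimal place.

Leg 1: heading=86.0°, groundspeed=143.2 kt
Leg 2: heading=109.0°, groundspeed=135.5 kt
Leg 3: heading=167.6°, groundspeed=101.0 kt

Leg 1: desired track 78.6°; wind correction +7.4° → command heading 86.0°, groundspeed 143.2 kt
Leg 2: desired track 95.9°; wind correction +13.1° → command heading 109.0°, groundspeed 135.5 kt
Leg 3: desired track 145.7°; wind correction +21.9° → command heading 167.6°, groundspeed 101.0 kt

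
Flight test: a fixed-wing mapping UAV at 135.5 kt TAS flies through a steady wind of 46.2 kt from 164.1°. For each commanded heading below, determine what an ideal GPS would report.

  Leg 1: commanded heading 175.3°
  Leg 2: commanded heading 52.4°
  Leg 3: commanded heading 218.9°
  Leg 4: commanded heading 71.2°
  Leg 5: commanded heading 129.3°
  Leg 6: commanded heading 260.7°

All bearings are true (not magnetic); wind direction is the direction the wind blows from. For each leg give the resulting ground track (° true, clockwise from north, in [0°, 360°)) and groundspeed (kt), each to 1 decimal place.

Leg 1: heading 175.3°; drift +5.7° → track 181.0°, groundspeed 90.6 kt
Leg 2: heading 52.4°; drift -15.7° → track 36.7°, groundspeed 158.5 kt
Leg 3: heading 218.9°; drift +19.1° → track 238.0°, groundspeed 115.2 kt
Leg 4: heading 71.2°; drift -18.5° → track 52.7°, groundspeed 145.4 kt
Leg 5: heading 129.3°; drift -15.1° → track 114.2°, groundspeed 101.1 kt
Leg 6: heading 260.7°; drift +18.1° → track 278.8°, groundspeed 148.1 kt

Leg 1: track=181.0°, groundspeed=90.6 kt
Leg 2: track=36.7°, groundspeed=158.5 kt
Leg 3: track=238.0°, groundspeed=115.2 kt
Leg 4: track=52.7°, groundspeed=145.4 kt
Leg 5: track=114.2°, groundspeed=101.1 kt
Leg 6: track=278.8°, groundspeed=148.1 kt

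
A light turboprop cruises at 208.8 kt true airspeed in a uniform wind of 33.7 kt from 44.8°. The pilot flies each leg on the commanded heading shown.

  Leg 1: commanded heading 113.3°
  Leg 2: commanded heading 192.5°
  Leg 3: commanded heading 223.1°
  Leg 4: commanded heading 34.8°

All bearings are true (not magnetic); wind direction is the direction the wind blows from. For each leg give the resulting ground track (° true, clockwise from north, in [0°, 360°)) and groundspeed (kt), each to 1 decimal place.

Leg 1: heading 113.3°; drift +9.1° → track 122.4°, groundspeed 198.9 kt
Leg 2: heading 192.5°; drift +4.3° → track 196.8°, groundspeed 238.0 kt
Leg 3: heading 223.1°; drift +0.2° → track 223.3°, groundspeed 242.5 kt
Leg 4: heading 34.8°; drift -1.9° → track 32.9°, groundspeed 175.7 kt

Leg 1: track=122.4°, groundspeed=198.9 kt
Leg 2: track=196.8°, groundspeed=238.0 kt
Leg 3: track=223.3°, groundspeed=242.5 kt
Leg 4: track=32.9°, groundspeed=175.7 kt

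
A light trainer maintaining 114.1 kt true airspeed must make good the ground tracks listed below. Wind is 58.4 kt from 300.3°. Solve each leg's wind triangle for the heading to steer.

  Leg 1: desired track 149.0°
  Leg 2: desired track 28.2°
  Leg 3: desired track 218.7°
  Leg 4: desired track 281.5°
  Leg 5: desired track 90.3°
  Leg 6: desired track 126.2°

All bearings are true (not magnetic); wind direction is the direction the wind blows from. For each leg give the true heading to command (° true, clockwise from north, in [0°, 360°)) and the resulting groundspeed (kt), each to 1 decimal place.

Leg 1: heading=163.2°, groundspeed=161.8 kt
Leg 2: heading=357.4°, groundspeed=95.9 kt
Leg 3: heading=249.1°, groundspeed=89.9 kt
Leg 4: heading=291.0°, groundspeed=57.3 kt
Leg 5: heading=75.5°, groundspeed=160.9 kt
Leg 6: heading=129.2°, groundspeed=172.0 kt

Leg 1: desired track 149.0°; wind correction +14.2° → command heading 163.2°, groundspeed 161.8 kt
Leg 2: desired track 28.2°; wind correction -30.8° → command heading 357.4°, groundspeed 95.9 kt
Leg 3: desired track 218.7°; wind correction +30.4° → command heading 249.1°, groundspeed 89.9 kt
Leg 4: desired track 281.5°; wind correction +9.5° → command heading 291.0°, groundspeed 57.3 kt
Leg 5: desired track 90.3°; wind correction -14.8° → command heading 75.5°, groundspeed 160.9 kt
Leg 6: desired track 126.2°; wind correction +3.0° → command heading 129.2°, groundspeed 172.0 kt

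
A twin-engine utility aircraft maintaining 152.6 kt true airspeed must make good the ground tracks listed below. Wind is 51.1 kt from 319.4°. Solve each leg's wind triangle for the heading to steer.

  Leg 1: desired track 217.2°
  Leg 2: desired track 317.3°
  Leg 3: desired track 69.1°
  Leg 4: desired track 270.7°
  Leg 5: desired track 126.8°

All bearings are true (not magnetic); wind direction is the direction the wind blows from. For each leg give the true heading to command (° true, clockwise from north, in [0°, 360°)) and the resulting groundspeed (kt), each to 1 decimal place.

Leg 1: heading=236.3°, groundspeed=155.0 kt
Leg 2: heading=318.0°, groundspeed=101.5 kt
Leg 3: heading=50.7°, groundspeed=162.0 kt
Leg 4: heading=285.3°, groundspeed=114.0 kt
Leg 5: heading=122.6°, groundspeed=202.1 kt

Leg 1: desired track 217.2°; wind correction +19.1° → command heading 236.3°, groundspeed 155.0 kt
Leg 2: desired track 317.3°; wind correction +0.7° → command heading 318.0°, groundspeed 101.5 kt
Leg 3: desired track 69.1°; wind correction -18.4° → command heading 50.7°, groundspeed 162.0 kt
Leg 4: desired track 270.7°; wind correction +14.6° → command heading 285.3°, groundspeed 114.0 kt
Leg 5: desired track 126.8°; wind correction -4.2° → command heading 122.6°, groundspeed 202.1 kt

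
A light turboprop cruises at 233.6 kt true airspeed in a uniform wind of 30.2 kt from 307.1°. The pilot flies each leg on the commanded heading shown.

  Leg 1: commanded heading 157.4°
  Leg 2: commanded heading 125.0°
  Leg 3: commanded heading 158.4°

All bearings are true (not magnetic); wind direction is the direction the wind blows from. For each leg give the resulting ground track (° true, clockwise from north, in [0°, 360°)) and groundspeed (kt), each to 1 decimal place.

Leg 1: track=154.0°, groundspeed=260.1 kt
Leg 2: track=125.2°, groundspeed=263.8 kt
Leg 3: track=154.9°, groundspeed=259.9 kt

Leg 1: heading 157.4°; drift -3.4° → track 154.0°, groundspeed 260.1 kt
Leg 2: heading 125.0°; drift +0.2° → track 125.2°, groundspeed 263.8 kt
Leg 3: heading 158.4°; drift -3.5° → track 154.9°, groundspeed 259.9 kt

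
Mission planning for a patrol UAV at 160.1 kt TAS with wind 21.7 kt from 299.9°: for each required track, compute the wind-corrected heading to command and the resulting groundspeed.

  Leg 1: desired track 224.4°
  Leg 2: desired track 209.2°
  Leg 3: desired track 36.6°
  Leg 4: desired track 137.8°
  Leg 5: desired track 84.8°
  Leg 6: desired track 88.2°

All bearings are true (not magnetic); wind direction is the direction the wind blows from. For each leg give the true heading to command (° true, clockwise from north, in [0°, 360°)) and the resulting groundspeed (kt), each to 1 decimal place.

Leg 1: heading=231.9°, groundspeed=153.3 kt
Leg 2: heading=217.0°, groundspeed=158.9 kt
Leg 3: heading=28.9°, groundspeed=161.2 kt
Leg 4: heading=140.2°, groundspeed=180.6 kt
Leg 5: heading=80.3°, groundspeed=177.4 kt
Leg 6: heading=84.1°, groundspeed=178.2 kt

Leg 1: desired track 224.4°; wind correction +7.5° → command heading 231.9°, groundspeed 153.3 kt
Leg 2: desired track 209.2°; wind correction +7.8° → command heading 217.0°, groundspeed 158.9 kt
Leg 3: desired track 36.6°; wind correction -7.7° → command heading 28.9°, groundspeed 161.2 kt
Leg 4: desired track 137.8°; wind correction +2.4° → command heading 140.2°, groundspeed 180.6 kt
Leg 5: desired track 84.8°; wind correction -4.5° → command heading 80.3°, groundspeed 177.4 kt
Leg 6: desired track 88.2°; wind correction -4.1° → command heading 84.1°, groundspeed 178.2 kt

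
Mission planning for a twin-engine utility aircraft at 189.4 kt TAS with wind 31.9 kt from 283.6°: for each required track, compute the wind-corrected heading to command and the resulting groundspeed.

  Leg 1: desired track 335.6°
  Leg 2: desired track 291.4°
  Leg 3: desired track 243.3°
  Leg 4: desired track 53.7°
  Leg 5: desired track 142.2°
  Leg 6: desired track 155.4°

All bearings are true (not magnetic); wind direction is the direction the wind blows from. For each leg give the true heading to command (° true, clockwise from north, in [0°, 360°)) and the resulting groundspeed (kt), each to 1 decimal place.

Leg 1: desired track 335.6°; wind correction -7.6° → command heading 328.0°, groundspeed 168.1 kt
Leg 2: desired track 291.4°; wind correction -1.3° → command heading 290.1°, groundspeed 157.7 kt
Leg 3: desired track 243.3°; wind correction +6.3° → command heading 249.6°, groundspeed 163.9 kt
Leg 4: desired track 53.7°; wind correction -7.4° → command heading 46.3°, groundspeed 208.4 kt
Leg 5: desired track 142.2°; wind correction +6.0° → command heading 148.2°, groundspeed 213.3 kt
Leg 6: desired track 155.4°; wind correction +7.6° → command heading 163.0°, groundspeed 207.5 kt

Leg 1: heading=328.0°, groundspeed=168.1 kt
Leg 2: heading=290.1°, groundspeed=157.7 kt
Leg 3: heading=249.6°, groundspeed=163.9 kt
Leg 4: heading=46.3°, groundspeed=208.4 kt
Leg 5: heading=148.2°, groundspeed=213.3 kt
Leg 6: heading=163.0°, groundspeed=207.5 kt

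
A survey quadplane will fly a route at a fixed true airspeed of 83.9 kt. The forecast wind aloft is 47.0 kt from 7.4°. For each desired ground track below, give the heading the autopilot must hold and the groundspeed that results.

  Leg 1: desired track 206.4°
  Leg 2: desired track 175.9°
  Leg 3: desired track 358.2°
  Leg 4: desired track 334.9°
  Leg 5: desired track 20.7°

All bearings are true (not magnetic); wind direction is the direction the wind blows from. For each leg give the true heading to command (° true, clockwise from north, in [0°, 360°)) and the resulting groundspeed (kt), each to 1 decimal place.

Leg 1: heading=216.9°, groundspeed=126.9 kt
Leg 2: heading=169.5°, groundspeed=129.4 kt
Leg 3: heading=3.3°, groundspeed=37.2 kt
Leg 4: heading=352.4°, groundspeed=40.4 kt
Leg 5: heading=13.3°, groundspeed=37.5 kt

Leg 1: desired track 206.4°; wind correction +10.5° → command heading 216.9°, groundspeed 126.9 kt
Leg 2: desired track 175.9°; wind correction -6.4° → command heading 169.5°, groundspeed 129.4 kt
Leg 3: desired track 358.2°; wind correction +5.1° → command heading 3.3°, groundspeed 37.2 kt
Leg 4: desired track 334.9°; wind correction +17.5° → command heading 352.4°, groundspeed 40.4 kt
Leg 5: desired track 20.7°; wind correction -7.4° → command heading 13.3°, groundspeed 37.5 kt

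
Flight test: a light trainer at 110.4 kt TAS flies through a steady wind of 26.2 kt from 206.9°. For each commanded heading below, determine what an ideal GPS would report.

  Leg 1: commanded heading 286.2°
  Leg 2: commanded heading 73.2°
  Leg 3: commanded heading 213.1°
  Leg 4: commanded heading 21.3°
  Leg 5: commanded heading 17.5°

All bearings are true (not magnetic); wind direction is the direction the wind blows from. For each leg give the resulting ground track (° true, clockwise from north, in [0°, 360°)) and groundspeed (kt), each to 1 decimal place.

Leg 1: track=299.9°, groundspeed=108.6 kt
Leg 2: track=64.8°, groundspeed=129.9 kt
Leg 3: track=215.0°, groundspeed=84.4 kt
Leg 4: track=22.4°, groundspeed=136.5 kt
Leg 5: track=19.3°, groundspeed=136.3 kt

Leg 1: heading 286.2°; drift +13.7° → track 299.9°, groundspeed 108.6 kt
Leg 2: heading 73.2°; drift -8.4° → track 64.8°, groundspeed 129.9 kt
Leg 3: heading 213.1°; drift +1.9° → track 215.0°, groundspeed 84.4 kt
Leg 4: heading 21.3°; drift +1.1° → track 22.4°, groundspeed 136.5 kt
Leg 5: heading 17.5°; drift +1.8° → track 19.3°, groundspeed 136.3 kt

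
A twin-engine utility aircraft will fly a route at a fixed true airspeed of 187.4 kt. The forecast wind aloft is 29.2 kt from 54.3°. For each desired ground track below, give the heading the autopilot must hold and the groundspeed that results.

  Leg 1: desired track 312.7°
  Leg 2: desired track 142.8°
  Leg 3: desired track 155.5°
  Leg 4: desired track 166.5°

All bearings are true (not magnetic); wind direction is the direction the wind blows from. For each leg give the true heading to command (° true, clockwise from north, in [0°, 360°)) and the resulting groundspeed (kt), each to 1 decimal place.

Leg 1: desired track 312.7°; wind correction +8.8° → command heading 321.5°, groundspeed 191.1 kt
Leg 2: desired track 142.8°; wind correction -9.0° → command heading 133.8°, groundspeed 184.3 kt
Leg 3: desired track 155.5°; wind correction -8.8° → command heading 146.7°, groundspeed 190.9 kt
Leg 4: desired track 166.5°; wind correction -8.3° → command heading 158.2°, groundspeed 196.5 kt

Leg 1: heading=321.5°, groundspeed=191.1 kt
Leg 2: heading=133.8°, groundspeed=184.3 kt
Leg 3: heading=146.7°, groundspeed=190.9 kt
Leg 4: heading=158.2°, groundspeed=196.5 kt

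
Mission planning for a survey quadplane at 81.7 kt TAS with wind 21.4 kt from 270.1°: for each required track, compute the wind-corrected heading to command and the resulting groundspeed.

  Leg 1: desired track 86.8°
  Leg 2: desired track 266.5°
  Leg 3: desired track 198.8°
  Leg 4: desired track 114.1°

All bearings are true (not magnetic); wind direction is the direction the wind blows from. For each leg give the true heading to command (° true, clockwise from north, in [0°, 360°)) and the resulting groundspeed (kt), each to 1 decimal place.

Leg 1: heading=85.9°, groundspeed=103.1 kt
Leg 2: heading=267.4°, groundspeed=60.3 kt
Leg 3: heading=213.2°, groundspeed=72.3 kt
Leg 4: heading=120.2°, groundspeed=100.8 kt

Leg 1: desired track 86.8°; wind correction -0.9° → command heading 85.9°, groundspeed 103.1 kt
Leg 2: desired track 266.5°; wind correction +0.9° → command heading 267.4°, groundspeed 60.3 kt
Leg 3: desired track 198.8°; wind correction +14.4° → command heading 213.2°, groundspeed 72.3 kt
Leg 4: desired track 114.1°; wind correction +6.1° → command heading 120.2°, groundspeed 100.8 kt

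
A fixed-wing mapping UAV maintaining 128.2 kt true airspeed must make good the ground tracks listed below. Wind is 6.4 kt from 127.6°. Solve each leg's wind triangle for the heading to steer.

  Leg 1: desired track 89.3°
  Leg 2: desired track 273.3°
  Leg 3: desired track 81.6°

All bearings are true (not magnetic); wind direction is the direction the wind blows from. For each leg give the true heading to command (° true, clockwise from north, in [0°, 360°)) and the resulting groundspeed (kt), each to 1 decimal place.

Leg 1: desired track 89.3°; wind correction +1.8° → command heading 91.1°, groundspeed 123.1 kt
Leg 2: desired track 273.3°; wind correction -1.6° → command heading 271.7°, groundspeed 133.4 kt
Leg 3: desired track 81.6°; wind correction +2.1° → command heading 83.7°, groundspeed 123.7 kt

Leg 1: heading=91.1°, groundspeed=123.1 kt
Leg 2: heading=271.7°, groundspeed=133.4 kt
Leg 3: heading=83.7°, groundspeed=123.7 kt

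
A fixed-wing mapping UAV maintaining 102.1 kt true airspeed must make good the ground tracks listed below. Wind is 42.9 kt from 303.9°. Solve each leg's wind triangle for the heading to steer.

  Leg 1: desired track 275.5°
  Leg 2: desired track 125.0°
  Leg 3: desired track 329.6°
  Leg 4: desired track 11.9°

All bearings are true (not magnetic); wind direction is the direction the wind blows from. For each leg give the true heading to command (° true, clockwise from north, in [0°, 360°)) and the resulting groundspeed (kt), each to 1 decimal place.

Leg 1: heading=287.0°, groundspeed=62.3 kt
Leg 2: heading=125.5°, groundspeed=145.0 kt
Leg 3: heading=319.1°, groundspeed=61.7 kt
Leg 4: heading=349.0°, groundspeed=78.0 kt

Leg 1: desired track 275.5°; wind correction +11.5° → command heading 287.0°, groundspeed 62.3 kt
Leg 2: desired track 125.0°; wind correction +0.5° → command heading 125.5°, groundspeed 145.0 kt
Leg 3: desired track 329.6°; wind correction -10.5° → command heading 319.1°, groundspeed 61.7 kt
Leg 4: desired track 11.9°; wind correction -22.9° → command heading 349.0°, groundspeed 78.0 kt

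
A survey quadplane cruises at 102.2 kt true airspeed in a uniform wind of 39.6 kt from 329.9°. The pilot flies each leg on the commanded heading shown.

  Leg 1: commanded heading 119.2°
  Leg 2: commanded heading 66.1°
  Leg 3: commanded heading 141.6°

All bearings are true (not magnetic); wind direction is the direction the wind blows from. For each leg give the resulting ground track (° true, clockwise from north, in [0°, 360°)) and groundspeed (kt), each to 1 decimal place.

Leg 1: track=127.6°, groundspeed=137.7 kt
Leg 2: track=86.4°, groundspeed=113.5 kt
Leg 3: track=143.9°, groundspeed=141.5 kt

Leg 1: heading 119.2°; drift +8.4° → track 127.6°, groundspeed 137.7 kt
Leg 2: heading 66.1°; drift +20.3° → track 86.4°, groundspeed 113.5 kt
Leg 3: heading 141.6°; drift +2.3° → track 143.9°, groundspeed 141.5 kt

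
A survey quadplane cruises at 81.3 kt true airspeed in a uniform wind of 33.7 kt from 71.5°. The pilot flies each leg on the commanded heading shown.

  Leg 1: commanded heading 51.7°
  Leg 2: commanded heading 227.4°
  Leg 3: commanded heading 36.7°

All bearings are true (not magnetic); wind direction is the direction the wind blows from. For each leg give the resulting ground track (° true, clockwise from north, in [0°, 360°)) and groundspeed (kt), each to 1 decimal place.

Leg 1: track=38.7°, groundspeed=50.9 kt
Leg 2: track=234.4°, groundspeed=112.9 kt
Leg 3: track=17.0°, groundspeed=57.0 kt

Leg 1: heading 51.7°; drift -13.0° → track 38.7°, groundspeed 50.9 kt
Leg 2: heading 227.4°; drift +7.0° → track 234.4°, groundspeed 112.9 kt
Leg 3: heading 36.7°; drift -19.7° → track 17.0°, groundspeed 57.0 kt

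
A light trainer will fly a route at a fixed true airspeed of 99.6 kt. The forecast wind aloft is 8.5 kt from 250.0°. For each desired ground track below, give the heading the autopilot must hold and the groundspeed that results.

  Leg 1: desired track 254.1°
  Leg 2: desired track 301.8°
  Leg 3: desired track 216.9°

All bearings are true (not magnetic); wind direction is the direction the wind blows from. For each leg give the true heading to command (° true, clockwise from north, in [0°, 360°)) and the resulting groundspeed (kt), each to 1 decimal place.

Leg 1: heading=253.8°, groundspeed=91.1 kt
Leg 2: heading=298.0°, groundspeed=94.1 kt
Leg 3: heading=219.6°, groundspeed=92.4 kt

Leg 1: desired track 254.1°; wind correction -0.3° → command heading 253.8°, groundspeed 91.1 kt
Leg 2: desired track 301.8°; wind correction -3.8° → command heading 298.0°, groundspeed 94.1 kt
Leg 3: desired track 216.9°; wind correction +2.7° → command heading 219.6°, groundspeed 92.4 kt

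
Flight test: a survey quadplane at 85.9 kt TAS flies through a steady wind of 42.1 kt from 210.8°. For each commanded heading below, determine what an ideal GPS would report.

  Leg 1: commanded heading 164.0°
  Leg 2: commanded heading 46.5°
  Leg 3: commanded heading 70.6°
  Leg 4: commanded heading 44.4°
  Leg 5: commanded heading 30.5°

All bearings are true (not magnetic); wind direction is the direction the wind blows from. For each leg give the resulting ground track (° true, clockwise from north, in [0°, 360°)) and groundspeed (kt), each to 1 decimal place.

Leg 1: heading 164.0°; drift -28.3° → track 135.7°, groundspeed 64.8 kt
Leg 2: heading 46.5°; drift -5.1° → track 41.4°, groundspeed 126.9 kt
Leg 3: heading 70.6°; drift -12.8° → track 57.8°, groundspeed 121.3 kt
Leg 4: heading 44.4°; drift -4.5° → track 39.9°, groundspeed 127.2 kt
Leg 5: heading 30.5°; drift +0.1° → track 30.6°, groundspeed 128.0 kt

Leg 1: track=135.7°, groundspeed=64.8 kt
Leg 2: track=41.4°, groundspeed=126.9 kt
Leg 3: track=57.8°, groundspeed=121.3 kt
Leg 4: track=39.9°, groundspeed=127.2 kt
Leg 5: track=30.6°, groundspeed=128.0 kt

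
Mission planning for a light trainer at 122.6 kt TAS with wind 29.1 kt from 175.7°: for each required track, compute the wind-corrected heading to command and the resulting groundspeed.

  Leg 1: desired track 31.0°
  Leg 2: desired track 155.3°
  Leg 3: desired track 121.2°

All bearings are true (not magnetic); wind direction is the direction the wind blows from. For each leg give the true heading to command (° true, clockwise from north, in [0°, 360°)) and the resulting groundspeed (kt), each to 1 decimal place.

Leg 1: desired track 31.0°; wind correction +7.9° → command heading 38.9°, groundspeed 145.2 kt
Leg 2: desired track 155.3°; wind correction +4.7° → command heading 160.0°, groundspeed 94.9 kt
Leg 3: desired track 121.2°; wind correction +11.1° → command heading 132.3°, groundspeed 103.4 kt

Leg 1: heading=38.9°, groundspeed=145.2 kt
Leg 2: heading=160.0°, groundspeed=94.9 kt
Leg 3: heading=132.3°, groundspeed=103.4 kt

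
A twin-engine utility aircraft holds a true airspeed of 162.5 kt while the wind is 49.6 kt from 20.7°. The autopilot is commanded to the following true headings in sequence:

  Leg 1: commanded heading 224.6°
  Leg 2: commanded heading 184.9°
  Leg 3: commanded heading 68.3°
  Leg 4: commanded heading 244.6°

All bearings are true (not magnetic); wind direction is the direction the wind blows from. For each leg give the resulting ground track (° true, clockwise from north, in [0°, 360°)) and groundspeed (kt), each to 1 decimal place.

Leg 1: heading 224.6°; drift -5.5° → track 219.1°, groundspeed 208.8 kt
Leg 2: heading 184.9°; drift +3.7° → track 188.6°, groundspeed 210.7 kt
Leg 3: heading 68.3°; drift +15.8° → track 84.1°, groundspeed 134.2 kt
Leg 4: heading 244.6°; drift -9.8° → track 234.8°, groundspeed 201.2 kt

Leg 1: track=219.1°, groundspeed=208.8 kt
Leg 2: track=188.6°, groundspeed=210.7 kt
Leg 3: track=84.1°, groundspeed=134.2 kt
Leg 4: track=234.8°, groundspeed=201.2 kt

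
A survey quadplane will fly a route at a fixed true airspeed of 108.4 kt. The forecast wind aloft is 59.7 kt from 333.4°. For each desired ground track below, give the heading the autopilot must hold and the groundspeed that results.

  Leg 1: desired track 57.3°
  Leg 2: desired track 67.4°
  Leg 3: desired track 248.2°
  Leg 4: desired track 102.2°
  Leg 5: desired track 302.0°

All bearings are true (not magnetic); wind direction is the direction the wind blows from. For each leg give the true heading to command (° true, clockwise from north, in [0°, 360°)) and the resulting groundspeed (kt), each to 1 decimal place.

Leg 1: heading=24.1°, groundspeed=84.4 kt
Leg 2: heading=34.1°, groundspeed=94.7 kt
Leg 3: heading=281.5°, groundspeed=85.6 kt
Leg 4: heading=76.8°, groundspeed=135.3 kt
Leg 5: heading=318.7°, groundspeed=52.9 kt

Leg 1: desired track 57.3°; wind correction -33.2° → command heading 24.1°, groundspeed 84.4 kt
Leg 2: desired track 67.4°; wind correction -33.3° → command heading 34.1°, groundspeed 94.7 kt
Leg 3: desired track 248.2°; wind correction +33.3° → command heading 281.5°, groundspeed 85.6 kt
Leg 4: desired track 102.2°; wind correction -25.4° → command heading 76.8°, groundspeed 135.3 kt
Leg 5: desired track 302.0°; wind correction +16.7° → command heading 318.7°, groundspeed 52.9 kt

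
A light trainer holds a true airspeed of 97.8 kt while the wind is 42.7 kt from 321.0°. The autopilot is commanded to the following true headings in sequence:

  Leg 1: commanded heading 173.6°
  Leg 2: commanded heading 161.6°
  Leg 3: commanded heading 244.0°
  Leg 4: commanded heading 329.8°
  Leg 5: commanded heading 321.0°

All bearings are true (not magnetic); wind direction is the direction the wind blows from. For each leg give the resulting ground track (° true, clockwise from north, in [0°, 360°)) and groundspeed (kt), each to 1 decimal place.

Leg 1: track=163.8°, groundspeed=135.7 kt
Leg 2: track=155.4°, groundspeed=138.6 kt
Leg 3: track=218.7°, groundspeed=97.5 kt
Leg 4: track=336.5°, groundspeed=56.0 kt
Leg 5: track=321.0°, groundspeed=55.1 kt

Leg 1: heading 173.6°; drift -9.8° → track 163.8°, groundspeed 135.7 kt
Leg 2: heading 161.6°; drift -6.2° → track 155.4°, groundspeed 138.6 kt
Leg 3: heading 244.0°; drift -25.3° → track 218.7°, groundspeed 97.5 kt
Leg 4: heading 329.8°; drift +6.7° → track 336.5°, groundspeed 56.0 kt
Leg 5: heading 321.0°; drift +0.0° → track 321.0°, groundspeed 55.1 kt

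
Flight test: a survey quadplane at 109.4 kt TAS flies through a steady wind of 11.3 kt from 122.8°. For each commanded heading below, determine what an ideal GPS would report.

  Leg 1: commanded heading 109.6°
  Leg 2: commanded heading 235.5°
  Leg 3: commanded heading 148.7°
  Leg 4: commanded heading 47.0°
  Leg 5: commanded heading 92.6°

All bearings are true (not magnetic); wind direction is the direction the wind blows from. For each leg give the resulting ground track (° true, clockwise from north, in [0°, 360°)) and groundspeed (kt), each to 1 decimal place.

Leg 1: track=108.1°, groundspeed=98.4 kt
Leg 2: track=240.7°, groundspeed=114.2 kt
Leg 3: track=151.5°, groundspeed=99.4 kt
Leg 4: track=41.1°, groundspeed=107.2 kt
Leg 5: track=89.3°, groundspeed=99.8 kt

Leg 1: heading 109.6°; drift -1.5° → track 108.1°, groundspeed 98.4 kt
Leg 2: heading 235.5°; drift +5.2° → track 240.7°, groundspeed 114.2 kt
Leg 3: heading 148.7°; drift +2.8° → track 151.5°, groundspeed 99.4 kt
Leg 4: heading 47.0°; drift -5.9° → track 41.1°, groundspeed 107.2 kt
Leg 5: heading 92.6°; drift -3.3° → track 89.3°, groundspeed 99.8 kt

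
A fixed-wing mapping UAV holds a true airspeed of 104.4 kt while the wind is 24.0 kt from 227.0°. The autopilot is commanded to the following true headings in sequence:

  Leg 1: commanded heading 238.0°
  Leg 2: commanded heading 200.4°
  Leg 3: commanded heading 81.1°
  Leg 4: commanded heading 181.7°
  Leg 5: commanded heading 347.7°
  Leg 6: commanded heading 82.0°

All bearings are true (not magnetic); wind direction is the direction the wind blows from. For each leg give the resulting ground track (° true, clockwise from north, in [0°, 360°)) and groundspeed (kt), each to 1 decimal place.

Leg 1: heading 238.0°; drift +3.2° → track 241.2°, groundspeed 81.0 kt
Leg 2: heading 200.4°; drift -7.4° → track 193.0°, groundspeed 83.6 kt
Leg 3: heading 81.1°; drift -6.2° → track 74.9°, groundspeed 125.0 kt
Leg 4: heading 181.7°; drift -11.0° → track 170.7°, groundspeed 89.2 kt
Leg 5: heading 347.7°; drift +10.0° → track 357.7°, groundspeed 118.5 kt
Leg 6: heading 82.0°; drift -6.3° → track 75.7°, groundspeed 124.8 kt

Leg 1: track=241.2°, groundspeed=81.0 kt
Leg 2: track=193.0°, groundspeed=83.6 kt
Leg 3: track=74.9°, groundspeed=125.0 kt
Leg 4: track=170.7°, groundspeed=89.2 kt
Leg 5: track=357.7°, groundspeed=118.5 kt
Leg 6: track=75.7°, groundspeed=124.8 kt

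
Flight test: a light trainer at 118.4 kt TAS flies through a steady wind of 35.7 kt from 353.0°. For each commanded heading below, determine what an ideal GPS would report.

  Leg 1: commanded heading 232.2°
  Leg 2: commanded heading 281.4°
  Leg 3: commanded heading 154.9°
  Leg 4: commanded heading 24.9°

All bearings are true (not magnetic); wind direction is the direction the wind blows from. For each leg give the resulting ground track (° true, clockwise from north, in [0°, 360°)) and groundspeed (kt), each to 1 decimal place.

Leg 1: heading 232.2°; drift -12.6° → track 219.6°, groundspeed 140.1 kt
Leg 2: heading 281.4°; drift -17.5° → track 263.9°, groundspeed 112.4 kt
Leg 3: heading 154.9°; drift +4.2° → track 159.1°, groundspeed 152.7 kt
Leg 4: heading 24.9°; drift +12.1° → track 37.0°, groundspeed 90.1 kt

Leg 1: track=219.6°, groundspeed=140.1 kt
Leg 2: track=263.9°, groundspeed=112.4 kt
Leg 3: track=159.1°, groundspeed=152.7 kt
Leg 4: track=37.0°, groundspeed=90.1 kt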